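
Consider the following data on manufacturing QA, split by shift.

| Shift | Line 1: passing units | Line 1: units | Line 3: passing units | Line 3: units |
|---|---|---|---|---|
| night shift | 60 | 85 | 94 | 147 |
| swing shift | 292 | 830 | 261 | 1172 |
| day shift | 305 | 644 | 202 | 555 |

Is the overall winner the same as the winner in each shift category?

Night shift: Line 1 60/85 = 70.6%, Line 3 94/147 = 63.9% → Line 1
Swing shift: Line 1 292/830 = 35.2%, Line 3 261/1172 = 22.3% → Line 1
Day shift: Line 1 305/644 = 47.4%, Line 3 202/555 = 36.4% → Line 1
Overall: Line 1 657/1559 = 42.1%, Line 3 557/1874 = 29.7% → Line 1
Line 1 wins overall and in every shift group — no reversal.

Yes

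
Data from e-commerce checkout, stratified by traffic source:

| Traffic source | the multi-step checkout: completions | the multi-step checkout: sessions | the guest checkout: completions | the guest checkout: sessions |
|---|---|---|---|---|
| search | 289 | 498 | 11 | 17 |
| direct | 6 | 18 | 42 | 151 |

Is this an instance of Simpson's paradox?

No

Search: the multi-step checkout 289/498 = 58.0%, the guest checkout 11/17 = 64.7% → the guest checkout
Direct: the multi-step checkout 6/18 = 33.3%, the guest checkout 42/151 = 27.8% → the multi-step checkout
Overall: the multi-step checkout 295/516 = 57.2%, the guest checkout 53/168 = 31.5% → the multi-step checkout
Neither sweeps: the multi-step checkout wins 1 of 2 groups, the guest checkout wins 1. The multi-step checkout wins overall but not every group — no Simpson reversal.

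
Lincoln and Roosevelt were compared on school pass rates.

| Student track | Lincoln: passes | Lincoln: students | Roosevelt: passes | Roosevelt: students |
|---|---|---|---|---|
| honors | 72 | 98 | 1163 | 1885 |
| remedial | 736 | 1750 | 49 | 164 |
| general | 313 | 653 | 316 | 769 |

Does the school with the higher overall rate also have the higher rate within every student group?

Honors: Lincoln 72/98 = 73.5%, Roosevelt 1163/1885 = 61.7% → Lincoln
Remedial: Lincoln 736/1750 = 42.1%, Roosevelt 49/164 = 29.9% → Lincoln
General: Lincoln 313/653 = 47.9%, Roosevelt 316/769 = 41.1% → Lincoln
Overall: Lincoln 1121/2501 = 44.8%, Roosevelt 1528/2818 = 54.2% → Roosevelt
Lincoln wins each student group but Roosevelt wins overall — the comparison reverses. Lincoln's students skew toward remedial, which has a lower base rate.

No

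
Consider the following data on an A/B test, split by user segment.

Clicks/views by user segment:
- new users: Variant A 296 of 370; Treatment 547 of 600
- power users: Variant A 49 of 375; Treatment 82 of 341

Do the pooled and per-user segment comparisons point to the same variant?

New users: Variant A 296/370 = 80.0%, Treatment 547/600 = 91.2% → Treatment
Power users: Variant A 49/375 = 13.1%, Treatment 82/341 = 24.0% → Treatment
Overall: Variant A 345/745 = 46.3%, Treatment 629/941 = 66.8% → Treatment
Treatment wins overall and in every user group — no reversal.

Yes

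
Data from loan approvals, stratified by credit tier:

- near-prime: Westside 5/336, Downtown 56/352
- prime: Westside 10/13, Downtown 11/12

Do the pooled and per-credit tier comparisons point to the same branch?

Near-prime: Westside 5/336 = 1.5%, Downtown 56/352 = 15.9% → Downtown
Prime: Westside 10/13 = 76.9%, Downtown 11/12 = 91.7% → Downtown
Overall: Westside 15/349 = 4.3%, Downtown 67/364 = 18.4% → Downtown
Downtown wins overall and in every credit group — no reversal.

Yes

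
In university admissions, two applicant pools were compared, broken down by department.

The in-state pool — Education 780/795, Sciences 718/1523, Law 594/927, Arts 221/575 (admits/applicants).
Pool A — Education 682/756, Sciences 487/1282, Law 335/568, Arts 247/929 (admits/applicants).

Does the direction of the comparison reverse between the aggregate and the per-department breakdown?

Education: the in-state pool 780/795 = 98.1%, Pool A 682/756 = 90.2% → the in-state pool
Sciences: the in-state pool 718/1523 = 47.1%, Pool A 487/1282 = 38.0% → the in-state pool
Law: the in-state pool 594/927 = 64.1%, Pool A 335/568 = 59.0% → the in-state pool
Arts: the in-state pool 221/575 = 38.4%, Pool A 247/929 = 26.6% → the in-state pool
Overall: the in-state pool 2313/3820 = 60.5%, Pool A 1751/3535 = 49.5% → the in-state pool
The in-state pool wins overall and in every department group — no reversal.

No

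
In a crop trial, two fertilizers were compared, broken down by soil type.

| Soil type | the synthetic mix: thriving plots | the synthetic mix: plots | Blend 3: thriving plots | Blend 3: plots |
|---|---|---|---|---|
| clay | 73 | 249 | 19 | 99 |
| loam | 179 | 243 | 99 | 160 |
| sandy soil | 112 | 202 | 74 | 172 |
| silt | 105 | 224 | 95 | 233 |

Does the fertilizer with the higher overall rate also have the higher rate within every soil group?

Yes

Clay: the synthetic mix 73/249 = 29.3%, Blend 3 19/99 = 19.2% → the synthetic mix
Loam: the synthetic mix 179/243 = 73.7%, Blend 3 99/160 = 61.9% → the synthetic mix
Sandy soil: the synthetic mix 112/202 = 55.4%, Blend 3 74/172 = 43.0% → the synthetic mix
Silt: the synthetic mix 105/224 = 46.9%, Blend 3 95/233 = 40.8% → the synthetic mix
Overall: the synthetic mix 469/918 = 51.1%, Blend 3 287/664 = 43.2% → the synthetic mix
The synthetic mix wins overall and in every soil group — no reversal.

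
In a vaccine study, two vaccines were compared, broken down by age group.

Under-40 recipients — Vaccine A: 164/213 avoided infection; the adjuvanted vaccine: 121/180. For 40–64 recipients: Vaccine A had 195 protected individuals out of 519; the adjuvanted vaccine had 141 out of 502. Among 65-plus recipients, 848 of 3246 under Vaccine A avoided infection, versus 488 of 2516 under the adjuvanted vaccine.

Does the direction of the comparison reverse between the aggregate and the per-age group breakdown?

Under-40: Vaccine A 164/213 = 77.0%, the adjuvanted vaccine 121/180 = 67.2% → Vaccine A
40–64: Vaccine A 195/519 = 37.6%, the adjuvanted vaccine 141/502 = 28.1% → Vaccine A
65-plus: Vaccine A 848/3246 = 26.1%, the adjuvanted vaccine 488/2516 = 19.4% → Vaccine A
Overall: Vaccine A 1207/3978 = 30.3%, the adjuvanted vaccine 750/3198 = 23.5% → Vaccine A
Vaccine A wins overall and in every age group — no reversal.

No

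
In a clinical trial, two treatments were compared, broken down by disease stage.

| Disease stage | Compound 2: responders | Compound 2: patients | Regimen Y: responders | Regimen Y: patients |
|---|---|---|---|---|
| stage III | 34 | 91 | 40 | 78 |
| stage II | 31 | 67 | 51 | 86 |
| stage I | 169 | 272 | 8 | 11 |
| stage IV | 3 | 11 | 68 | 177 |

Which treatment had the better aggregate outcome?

Stage III: Compound 2 34/91 = 37.4%, Regimen Y 40/78 = 51.3% → Regimen Y
Stage II: Compound 2 31/67 = 46.3%, Regimen Y 51/86 = 59.3% → Regimen Y
Stage I: Compound 2 169/272 = 62.1%, Regimen Y 8/11 = 72.7% → Regimen Y
Stage IV: Compound 2 3/11 = 27.3%, Regimen Y 68/177 = 38.4% → Regimen Y
Overall: Compound 2 237/441 = 53.7%, Regimen Y 167/352 = 47.4% → Compound 2
(Regimen Y wins every disease group but Compound 2 wins overall — Regimen Y's patients skew toward the low-rate stage IV group.)

Compound 2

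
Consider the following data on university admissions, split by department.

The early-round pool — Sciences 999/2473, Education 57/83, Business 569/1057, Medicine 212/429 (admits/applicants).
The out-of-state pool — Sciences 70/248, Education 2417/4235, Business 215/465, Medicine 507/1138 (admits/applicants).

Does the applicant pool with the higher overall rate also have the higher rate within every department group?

No

Sciences: the early-round pool 999/2473 = 40.4%, the out-of-state pool 70/248 = 28.2% → the early-round pool
Education: the early-round pool 57/83 = 68.7%, the out-of-state pool 2417/4235 = 57.1% → the early-round pool
Business: the early-round pool 569/1057 = 53.8%, the out-of-state pool 215/465 = 46.2% → the early-round pool
Medicine: the early-round pool 212/429 = 49.4%, the out-of-state pool 507/1138 = 44.6% → the early-round pool
Overall: the early-round pool 1837/4042 = 45.4%, the out-of-state pool 3209/6086 = 52.7% → the out-of-state pool
The early-round pool wins each department group but the out-of-state pool wins overall — the comparison reverses. The early-round pool's applicants skew toward Sciences, which has a lower base rate.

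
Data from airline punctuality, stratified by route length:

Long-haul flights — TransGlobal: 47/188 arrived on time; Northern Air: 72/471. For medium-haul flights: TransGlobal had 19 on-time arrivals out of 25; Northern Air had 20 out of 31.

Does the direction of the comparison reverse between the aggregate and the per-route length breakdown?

Long-haul: TransGlobal 47/188 = 25.0%, Northern Air 72/471 = 15.3% → TransGlobal
Medium-haul: TransGlobal 19/25 = 76.0%, Northern Air 20/31 = 64.5% → TransGlobal
Overall: TransGlobal 66/213 = 31.0%, Northern Air 92/502 = 18.3% → TransGlobal
TransGlobal wins overall and in every route group — no reversal.

No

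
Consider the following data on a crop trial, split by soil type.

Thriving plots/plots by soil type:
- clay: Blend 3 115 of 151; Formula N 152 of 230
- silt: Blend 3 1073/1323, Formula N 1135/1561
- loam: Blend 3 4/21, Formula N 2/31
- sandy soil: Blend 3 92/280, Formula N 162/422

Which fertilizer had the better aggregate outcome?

Clay: Blend 3 115/151 = 76.2%, Formula N 152/230 = 66.1% → Blend 3
Silt: Blend 3 1073/1323 = 81.1%, Formula N 1135/1561 = 72.7% → Blend 3
Loam: Blend 3 4/21 = 19.0%, Formula N 2/31 = 6.5% → Blend 3
Sandy soil: Blend 3 92/280 = 32.9%, Formula N 162/422 = 38.4% → Formula N
Overall: Blend 3 1284/1775 = 72.3%, Formula N 1451/2244 = 64.7% → Blend 3
(Neither sweeps every soil group, but Blend 3 has the higher pooled rate.)

Blend 3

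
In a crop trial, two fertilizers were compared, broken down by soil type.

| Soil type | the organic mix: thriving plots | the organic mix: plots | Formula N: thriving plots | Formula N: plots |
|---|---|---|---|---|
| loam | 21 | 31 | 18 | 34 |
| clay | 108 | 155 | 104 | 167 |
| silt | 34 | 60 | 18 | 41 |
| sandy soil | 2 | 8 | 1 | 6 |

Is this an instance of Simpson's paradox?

Loam: the organic mix 21/31 = 67.7%, Formula N 18/34 = 52.9% → the organic mix
Clay: the organic mix 108/155 = 69.7%, Formula N 104/167 = 62.3% → the organic mix
Silt: the organic mix 34/60 = 56.7%, Formula N 18/41 = 43.9% → the organic mix
Sandy soil: the organic mix 2/8 = 25.0%, Formula N 1/6 = 16.7% → the organic mix
Overall: the organic mix 165/254 = 65.0%, Formula N 141/248 = 56.9% → the organic mix
The organic mix wins overall and in every soil group — no reversal.

No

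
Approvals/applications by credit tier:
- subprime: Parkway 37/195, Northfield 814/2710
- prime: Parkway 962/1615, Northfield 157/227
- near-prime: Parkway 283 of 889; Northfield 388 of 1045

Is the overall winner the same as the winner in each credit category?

No

Subprime: Parkway 37/195 = 19.0%, Northfield 814/2710 = 30.0% → Northfield
Prime: Parkway 962/1615 = 59.6%, Northfield 157/227 = 69.2% → Northfield
Near-prime: Parkway 283/889 = 31.8%, Northfield 388/1045 = 37.1% → Northfield
Overall: Parkway 1282/2699 = 47.5%, Northfield 1359/3982 = 34.1% → Parkway
Northfield wins each credit group but Parkway wins overall — the comparison reverses. Northfield's applications skew toward subprime, which has a lower base rate.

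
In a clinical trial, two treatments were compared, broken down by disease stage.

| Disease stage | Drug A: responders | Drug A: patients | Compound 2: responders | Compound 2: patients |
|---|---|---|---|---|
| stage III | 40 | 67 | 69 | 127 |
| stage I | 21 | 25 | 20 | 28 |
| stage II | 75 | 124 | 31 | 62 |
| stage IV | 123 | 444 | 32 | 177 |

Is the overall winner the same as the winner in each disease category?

Yes

Stage III: Drug A 40/67 = 59.7%, Compound 2 69/127 = 54.3% → Drug A
Stage I: Drug A 21/25 = 84.0%, Compound 2 20/28 = 71.4% → Drug A
Stage II: Drug A 75/124 = 60.5%, Compound 2 31/62 = 50.0% → Drug A
Stage IV: Drug A 123/444 = 27.7%, Compound 2 32/177 = 18.1% → Drug A
Overall: Drug A 259/660 = 39.2%, Compound 2 152/394 = 38.6% → Drug A
Drug A wins overall and in every disease group — no reversal.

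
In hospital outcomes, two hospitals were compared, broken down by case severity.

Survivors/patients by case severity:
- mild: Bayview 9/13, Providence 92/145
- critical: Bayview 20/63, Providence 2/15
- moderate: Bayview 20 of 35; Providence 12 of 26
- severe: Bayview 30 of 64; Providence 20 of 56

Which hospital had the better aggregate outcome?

Mild: Bayview 9/13 = 69.2%, Providence 92/145 = 63.4% → Bayview
Critical: Bayview 20/63 = 31.7%, Providence 2/15 = 13.3% → Bayview
Moderate: Bayview 20/35 = 57.1%, Providence 12/26 = 46.2% → Bayview
Severe: Bayview 30/64 = 46.9%, Providence 20/56 = 35.7% → Bayview
Overall: Bayview 79/175 = 45.1%, Providence 126/242 = 52.1% → Providence
(Bayview wins every case group but Providence wins overall — Bayview's patients skew toward the low-rate critical group.)

Providence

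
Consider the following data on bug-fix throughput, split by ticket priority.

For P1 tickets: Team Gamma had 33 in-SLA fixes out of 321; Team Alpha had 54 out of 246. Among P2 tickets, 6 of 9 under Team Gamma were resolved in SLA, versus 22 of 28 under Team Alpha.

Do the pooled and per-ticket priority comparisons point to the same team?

P1: Team Gamma 33/321 = 10.3%, Team Alpha 54/246 = 22.0% → Team Alpha
P2: Team Gamma 6/9 = 66.7%, Team Alpha 22/28 = 78.6% → Team Alpha
Overall: Team Gamma 39/330 = 11.8%, Team Alpha 76/274 = 27.7% → Team Alpha
Team Alpha wins overall and in every ticket group — no reversal.

Yes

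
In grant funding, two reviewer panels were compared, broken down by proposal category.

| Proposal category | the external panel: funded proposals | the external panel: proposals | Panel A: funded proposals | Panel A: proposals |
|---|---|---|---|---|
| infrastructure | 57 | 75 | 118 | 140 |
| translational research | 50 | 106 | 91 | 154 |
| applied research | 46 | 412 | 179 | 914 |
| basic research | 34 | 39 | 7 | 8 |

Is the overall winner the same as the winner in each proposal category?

Yes

Infrastructure: the external panel 57/75 = 76.0%, Panel A 118/140 = 84.3% → Panel A
Translational research: the external panel 50/106 = 47.2%, Panel A 91/154 = 59.1% → Panel A
Applied research: the external panel 46/412 = 11.2%, Panel A 179/914 = 19.6% → Panel A
Basic research: the external panel 34/39 = 87.2%, Panel A 7/8 = 87.5% → Panel A
Overall: the external panel 187/632 = 29.6%, Panel A 395/1216 = 32.5% → Panel A
Panel A wins overall and in every proposal group — no reversal.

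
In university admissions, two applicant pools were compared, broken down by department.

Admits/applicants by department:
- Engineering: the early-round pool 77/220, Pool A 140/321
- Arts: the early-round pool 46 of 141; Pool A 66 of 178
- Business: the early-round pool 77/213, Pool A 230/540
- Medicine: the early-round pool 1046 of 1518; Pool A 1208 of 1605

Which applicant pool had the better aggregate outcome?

Pool A

Engineering: the early-round pool 77/220 = 35.0%, Pool A 140/321 = 43.6% → Pool A
Arts: the early-round pool 46/141 = 32.6%, Pool A 66/178 = 37.1% → Pool A
Business: the early-round pool 77/213 = 36.2%, Pool A 230/540 = 42.6% → Pool A
Medicine: the early-round pool 1046/1518 = 68.9%, Pool A 1208/1605 = 75.3% → Pool A
Overall: the early-round pool 1246/2092 = 59.6%, Pool A 1644/2644 = 62.2% → Pool A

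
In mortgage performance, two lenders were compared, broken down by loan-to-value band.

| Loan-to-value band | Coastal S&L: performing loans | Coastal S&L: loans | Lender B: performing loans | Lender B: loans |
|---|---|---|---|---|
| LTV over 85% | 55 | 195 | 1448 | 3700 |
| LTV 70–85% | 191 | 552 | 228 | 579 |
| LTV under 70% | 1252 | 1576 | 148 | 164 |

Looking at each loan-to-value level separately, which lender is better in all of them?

LTV over 85%: Coastal S&L 55/195 = 28.2%, Lender B 1448/3700 = 39.1% → Lender B
LTV 70–85%: Coastal S&L 191/552 = 34.6%, Lender B 228/579 = 39.4% → Lender B
LTV under 70%: Coastal S&L 1252/1576 = 79.4%, Lender B 148/164 = 90.2% → Lender B
Lender B has the higher rate in all 3 groups.

Lender B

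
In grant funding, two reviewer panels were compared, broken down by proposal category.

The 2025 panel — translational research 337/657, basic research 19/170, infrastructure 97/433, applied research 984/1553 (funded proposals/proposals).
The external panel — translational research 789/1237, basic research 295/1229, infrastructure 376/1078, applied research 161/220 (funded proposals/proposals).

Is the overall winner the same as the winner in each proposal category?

No

Translational research: the 2025 panel 337/657 = 51.3%, the external panel 789/1237 = 63.8% → the external panel
Basic research: the 2025 panel 19/170 = 11.2%, the external panel 295/1229 = 24.0% → the external panel
Infrastructure: the 2025 panel 97/433 = 22.4%, the external panel 376/1078 = 34.9% → the external panel
Applied research: the 2025 panel 984/1553 = 63.4%, the external panel 161/220 = 73.2% → the external panel
Overall: the 2025 panel 1437/2813 = 51.1%, the external panel 1621/3764 = 43.1% → the 2025 panel
The external panel wins each proposal group but the 2025 panel wins overall — the comparison reverses. The external panel's proposals skew toward basic research, which has a lower base rate.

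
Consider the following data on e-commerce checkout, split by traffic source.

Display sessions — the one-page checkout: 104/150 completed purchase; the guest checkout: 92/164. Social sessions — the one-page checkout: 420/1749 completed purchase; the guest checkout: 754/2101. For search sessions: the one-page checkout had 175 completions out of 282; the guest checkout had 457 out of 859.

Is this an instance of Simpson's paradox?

Display: the one-page checkout 104/150 = 69.3%, the guest checkout 92/164 = 56.1% → the one-page checkout
Social: the one-page checkout 420/1749 = 24.0%, the guest checkout 754/2101 = 35.9% → the guest checkout
Search: the one-page checkout 175/282 = 62.1%, the guest checkout 457/859 = 53.2% → the one-page checkout
Overall: the one-page checkout 699/2181 = 32.0%, the guest checkout 1303/3124 = 41.7% → the guest checkout
Neither sweeps: the one-page checkout wins 2 of 3 groups, the guest checkout wins 1. The guest checkout wins overall but not every group — no Simpson reversal.

No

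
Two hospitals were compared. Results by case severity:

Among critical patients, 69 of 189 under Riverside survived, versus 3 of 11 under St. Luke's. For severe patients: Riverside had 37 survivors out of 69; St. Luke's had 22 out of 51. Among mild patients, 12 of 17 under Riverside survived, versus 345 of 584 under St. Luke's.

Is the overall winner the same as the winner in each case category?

Critical: Riverside 69/189 = 36.5%, St. Luke's 3/11 = 27.3% → Riverside
Severe: Riverside 37/69 = 53.6%, St. Luke's 22/51 = 43.1% → Riverside
Mild: Riverside 12/17 = 70.6%, St. Luke's 345/584 = 59.1% → Riverside
Overall: Riverside 118/275 = 42.9%, St. Luke's 370/646 = 57.3% → St. Luke's
Riverside wins each case group but St. Luke's wins overall — the comparison reverses. Riverside's patients skew toward critical, which has a lower base rate.

No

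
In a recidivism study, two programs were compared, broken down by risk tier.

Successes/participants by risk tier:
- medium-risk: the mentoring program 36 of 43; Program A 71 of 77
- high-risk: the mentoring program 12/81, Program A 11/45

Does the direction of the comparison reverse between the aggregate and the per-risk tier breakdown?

No

Medium-risk: the mentoring program 36/43 = 83.7%, Program A 71/77 = 92.2% → Program A
High-risk: the mentoring program 12/81 = 14.8%, Program A 11/45 = 24.4% → Program A
Overall: the mentoring program 48/124 = 38.7%, Program A 82/122 = 67.2% → Program A
Program A wins overall and in every risk group — no reversal.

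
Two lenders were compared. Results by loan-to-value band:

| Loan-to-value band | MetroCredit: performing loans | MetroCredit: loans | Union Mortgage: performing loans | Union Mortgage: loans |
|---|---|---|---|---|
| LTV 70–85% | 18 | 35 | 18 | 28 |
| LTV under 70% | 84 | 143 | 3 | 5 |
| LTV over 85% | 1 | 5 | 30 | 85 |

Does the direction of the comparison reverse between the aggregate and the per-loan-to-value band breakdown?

LTV 70–85%: MetroCredit 18/35 = 51.4%, Union Mortgage 18/28 = 64.3% → Union Mortgage
LTV under 70%: MetroCredit 84/143 = 58.7%, Union Mortgage 3/5 = 60.0% → Union Mortgage
LTV over 85%: MetroCredit 1/5 = 20.0%, Union Mortgage 30/85 = 35.3% → Union Mortgage
Overall: MetroCredit 103/183 = 56.3%, Union Mortgage 51/118 = 43.2% → MetroCredit
Union Mortgage wins each loan-to-value group but MetroCredit wins overall — the comparison reverses. Union Mortgage's loans skew toward LTV over 85%, which has a lower base rate.

Yes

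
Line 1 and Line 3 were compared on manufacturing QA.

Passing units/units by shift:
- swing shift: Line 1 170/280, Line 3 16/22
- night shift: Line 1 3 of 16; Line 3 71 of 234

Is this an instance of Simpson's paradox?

Swing shift: Line 1 170/280 = 60.7%, Line 3 16/22 = 72.7% → Line 3
Night shift: Line 1 3/16 = 18.8%, Line 3 71/234 = 30.3% → Line 3
Overall: Line 1 173/296 = 58.4%, Line 3 87/256 = 34.0% → Line 1
Line 3 wins each shift group but Line 1 wins overall — the comparison reverses. Line 3's units skew toward night shift, which has a lower base rate.

Yes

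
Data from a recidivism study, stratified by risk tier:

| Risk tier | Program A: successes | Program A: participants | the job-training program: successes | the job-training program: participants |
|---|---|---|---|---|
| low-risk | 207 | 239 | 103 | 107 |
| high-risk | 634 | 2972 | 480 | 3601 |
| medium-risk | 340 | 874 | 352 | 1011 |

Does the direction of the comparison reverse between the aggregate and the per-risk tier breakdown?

Low-risk: Program A 207/239 = 86.6%, the job-training program 103/107 = 96.3% → the job-training program
High-risk: Program A 634/2972 = 21.3%, the job-training program 480/3601 = 13.3% → Program A
Medium-risk: Program A 340/874 = 38.9%, the job-training program 352/1011 = 34.8% → Program A
Overall: Program A 1181/4085 = 28.9%, the job-training program 935/4719 = 19.8% → Program A
Neither sweeps: Program A wins 2 of 3 groups, the job-training program wins 1. Program A wins overall but not every group — no Simpson reversal.

No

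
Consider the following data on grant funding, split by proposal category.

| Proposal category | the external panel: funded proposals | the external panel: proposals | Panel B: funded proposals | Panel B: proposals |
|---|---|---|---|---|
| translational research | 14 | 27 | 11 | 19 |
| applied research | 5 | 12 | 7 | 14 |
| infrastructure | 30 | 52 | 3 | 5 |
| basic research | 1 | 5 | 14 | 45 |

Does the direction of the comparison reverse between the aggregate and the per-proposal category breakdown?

Translational research: the external panel 14/27 = 51.9%, Panel B 11/19 = 57.9% → Panel B
Applied research: the external panel 5/12 = 41.7%, Panel B 7/14 = 50.0% → Panel B
Infrastructure: the external panel 30/52 = 57.7%, Panel B 3/5 = 60.0% → Panel B
Basic research: the external panel 1/5 = 20.0%, Panel B 14/45 = 31.1% → Panel B
Overall: the external panel 50/96 = 52.1%, Panel B 35/83 = 42.2% → the external panel
Panel B wins each proposal group but the external panel wins overall — the comparison reverses. Panel B's proposals skew toward basic research, which has a lower base rate.

Yes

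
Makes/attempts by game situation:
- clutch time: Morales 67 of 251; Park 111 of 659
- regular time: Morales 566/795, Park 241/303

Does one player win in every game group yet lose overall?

No

Clutch time: Morales 67/251 = 26.7%, Park 111/659 = 16.8% → Morales
Regular time: Morales 566/795 = 71.2%, Park 241/303 = 79.5% → Park
Overall: Morales 633/1046 = 60.5%, Park 352/962 = 36.6% → Morales
Neither sweeps: Morales wins 1 of 2 groups, Park wins 1. Morales wins overall but not every group — no Simpson reversal.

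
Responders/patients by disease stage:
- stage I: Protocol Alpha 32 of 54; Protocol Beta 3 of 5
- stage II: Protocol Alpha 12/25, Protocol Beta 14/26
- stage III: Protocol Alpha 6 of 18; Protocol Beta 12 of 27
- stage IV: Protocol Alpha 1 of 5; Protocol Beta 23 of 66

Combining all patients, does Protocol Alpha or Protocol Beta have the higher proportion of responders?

Stage I: Protocol Alpha 32/54 = 59.3%, Protocol Beta 3/5 = 60.0% → Protocol Beta
Stage II: Protocol Alpha 12/25 = 48.0%, Protocol Beta 14/26 = 53.8% → Protocol Beta
Stage III: Protocol Alpha 6/18 = 33.3%, Protocol Beta 12/27 = 44.4% → Protocol Beta
Stage IV: Protocol Alpha 1/5 = 20.0%, Protocol Beta 23/66 = 34.8% → Protocol Beta
Overall: Protocol Alpha 51/102 = 50.0%, Protocol Beta 52/124 = 41.9% → Protocol Alpha
(Protocol Beta wins every disease group but Protocol Alpha wins overall — Protocol Beta's patients skew toward the low-rate stage IV group.)

Protocol Alpha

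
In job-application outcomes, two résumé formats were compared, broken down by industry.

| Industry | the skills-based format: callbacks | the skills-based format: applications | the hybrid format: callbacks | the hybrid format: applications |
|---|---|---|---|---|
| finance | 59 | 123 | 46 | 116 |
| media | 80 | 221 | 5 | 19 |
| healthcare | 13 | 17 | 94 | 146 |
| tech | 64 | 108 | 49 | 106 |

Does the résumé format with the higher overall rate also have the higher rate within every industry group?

Finance: the skills-based format 59/123 = 48.0%, the hybrid format 46/116 = 39.7% → the skills-based format
Media: the skills-based format 80/221 = 36.2%, the hybrid format 5/19 = 26.3% → the skills-based format
Healthcare: the skills-based format 13/17 = 76.5%, the hybrid format 94/146 = 64.4% → the skills-based format
Tech: the skills-based format 64/108 = 59.3%, the hybrid format 49/106 = 46.2% → the skills-based format
Overall: the skills-based format 216/469 = 46.1%, the hybrid format 194/387 = 50.1% → the hybrid format
The skills-based format wins each industry group but the hybrid format wins overall — the comparison reverses. The skills-based format's applications skew toward media, which has a lower base rate.

No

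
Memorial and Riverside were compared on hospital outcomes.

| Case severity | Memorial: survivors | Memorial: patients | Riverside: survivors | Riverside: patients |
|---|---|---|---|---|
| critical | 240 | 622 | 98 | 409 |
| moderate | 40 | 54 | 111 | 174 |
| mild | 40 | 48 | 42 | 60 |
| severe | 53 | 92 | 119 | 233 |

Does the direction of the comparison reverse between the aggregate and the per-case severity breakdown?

Critical: Memorial 240/622 = 38.6%, Riverside 98/409 = 24.0% → Memorial
Moderate: Memorial 40/54 = 74.1%, Riverside 111/174 = 63.8% → Memorial
Mild: Memorial 40/48 = 83.3%, Riverside 42/60 = 70.0% → Memorial
Severe: Memorial 53/92 = 57.6%, Riverside 119/233 = 51.1% → Memorial
Overall: Memorial 373/816 = 45.7%, Riverside 370/876 = 42.2% → Memorial
Memorial wins overall and in every case group — no reversal.

No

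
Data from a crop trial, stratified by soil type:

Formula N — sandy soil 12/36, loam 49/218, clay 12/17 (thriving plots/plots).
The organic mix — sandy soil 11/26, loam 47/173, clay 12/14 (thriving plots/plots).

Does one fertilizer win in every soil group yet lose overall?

Sandy soil: Formula N 12/36 = 33.3%, the organic mix 11/26 = 42.3% → the organic mix
Loam: Formula N 49/218 = 22.5%, the organic mix 47/173 = 27.2% → the organic mix
Clay: Formula N 12/17 = 70.6%, the organic mix 12/14 = 85.7% → the organic mix
Overall: Formula N 73/271 = 26.9%, the organic mix 70/213 = 32.9% → the organic mix
The organic mix wins overall and in every soil group — no reversal.

No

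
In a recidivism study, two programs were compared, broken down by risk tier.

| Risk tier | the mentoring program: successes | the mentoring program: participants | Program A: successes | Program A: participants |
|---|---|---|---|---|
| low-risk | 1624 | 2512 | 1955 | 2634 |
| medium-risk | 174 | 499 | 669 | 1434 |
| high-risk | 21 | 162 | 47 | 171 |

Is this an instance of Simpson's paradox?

No

Low-risk: the mentoring program 1624/2512 = 64.6%, Program A 1955/2634 = 74.2% → Program A
Medium-risk: the mentoring program 174/499 = 34.9%, Program A 669/1434 = 46.7% → Program A
High-risk: the mentoring program 21/162 = 13.0%, Program A 47/171 = 27.5% → Program A
Overall: the mentoring program 1819/3173 = 57.3%, Program A 2671/4239 = 63.0% → Program A
Program A wins overall and in every risk group — no reversal.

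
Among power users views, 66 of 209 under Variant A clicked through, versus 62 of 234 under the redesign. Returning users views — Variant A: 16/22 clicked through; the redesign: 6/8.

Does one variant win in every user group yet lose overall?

No

Power users: Variant A 66/209 = 31.6%, the redesign 62/234 = 26.5% → Variant A
Returning users: Variant A 16/22 = 72.7%, the redesign 6/8 = 75.0% → the redesign
Overall: Variant A 82/231 = 35.5%, the redesign 68/242 = 28.1% → Variant A
Neither sweeps: Variant A wins 1 of 2 groups, the redesign wins 1. Variant A wins overall but not every group — no Simpson reversal.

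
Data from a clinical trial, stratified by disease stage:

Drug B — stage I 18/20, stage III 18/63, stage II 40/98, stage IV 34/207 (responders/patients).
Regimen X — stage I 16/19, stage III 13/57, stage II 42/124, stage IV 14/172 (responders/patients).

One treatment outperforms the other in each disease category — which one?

Drug B

Stage I: Drug B 18/20 = 90.0%, Regimen X 16/19 = 84.2% → Drug B
Stage III: Drug B 18/63 = 28.6%, Regimen X 13/57 = 22.8% → Drug B
Stage II: Drug B 40/98 = 40.8%, Regimen X 42/124 = 33.9% → Drug B
Stage IV: Drug B 34/207 = 16.4%, Regimen X 14/172 = 8.1% → Drug B
Drug B has the higher rate in all 4 groups.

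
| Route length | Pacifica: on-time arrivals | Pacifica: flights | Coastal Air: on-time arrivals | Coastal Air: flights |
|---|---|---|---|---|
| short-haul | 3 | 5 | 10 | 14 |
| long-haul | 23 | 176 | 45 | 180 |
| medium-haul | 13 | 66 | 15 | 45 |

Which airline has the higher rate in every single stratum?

Coastal Air

Short-haul: Pacifica 3/5 = 60.0%, Coastal Air 10/14 = 71.4% → Coastal Air
Long-haul: Pacifica 23/176 = 13.1%, Coastal Air 45/180 = 25.0% → Coastal Air
Medium-haul: Pacifica 13/66 = 19.7%, Coastal Air 15/45 = 33.3% → Coastal Air
Coastal Air has the higher rate in all 3 groups.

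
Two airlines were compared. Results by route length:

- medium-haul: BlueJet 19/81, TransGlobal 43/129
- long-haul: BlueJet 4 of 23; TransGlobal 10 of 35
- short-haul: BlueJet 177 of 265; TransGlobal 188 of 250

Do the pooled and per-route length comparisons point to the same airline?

Yes

Medium-haul: BlueJet 19/81 = 23.5%, TransGlobal 43/129 = 33.3% → TransGlobal
Long-haul: BlueJet 4/23 = 17.4%, TransGlobal 10/35 = 28.6% → TransGlobal
Short-haul: BlueJet 177/265 = 66.8%, TransGlobal 188/250 = 75.2% → TransGlobal
Overall: BlueJet 200/369 = 54.2%, TransGlobal 241/414 = 58.2% → TransGlobal
TransGlobal wins overall and in every route group — no reversal.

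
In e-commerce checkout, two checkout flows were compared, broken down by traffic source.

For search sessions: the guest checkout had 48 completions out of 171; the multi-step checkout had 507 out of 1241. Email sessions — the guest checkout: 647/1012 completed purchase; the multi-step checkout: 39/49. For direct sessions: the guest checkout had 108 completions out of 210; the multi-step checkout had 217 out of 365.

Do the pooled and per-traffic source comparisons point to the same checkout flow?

Search: the guest checkout 48/171 = 28.1%, the multi-step checkout 507/1241 = 40.9% → the multi-step checkout
Email: the guest checkout 647/1012 = 63.9%, the multi-step checkout 39/49 = 79.6% → the multi-step checkout
Direct: the guest checkout 108/210 = 51.4%, the multi-step checkout 217/365 = 59.5% → the multi-step checkout
Overall: the guest checkout 803/1393 = 57.6%, the multi-step checkout 763/1655 = 46.1% → the guest checkout
The multi-step checkout wins each traffic group but the guest checkout wins overall — the comparison reverses. The multi-step checkout's sessions skew toward search, which has a lower base rate.

No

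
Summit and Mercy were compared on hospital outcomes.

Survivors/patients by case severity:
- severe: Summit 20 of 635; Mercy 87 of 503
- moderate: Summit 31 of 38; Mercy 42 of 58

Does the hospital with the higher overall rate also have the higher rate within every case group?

Severe: Summit 20/635 = 3.1%, Mercy 87/503 = 17.3% → Mercy
Moderate: Summit 31/38 = 81.6%, Mercy 42/58 = 72.4% → Summit
Overall: Summit 51/673 = 7.6%, Mercy 129/561 = 23.0% → Mercy
Neither sweeps: Summit wins 1 of 2 groups, Mercy wins 1. Mercy wins overall but not every group — no Simpson reversal.

No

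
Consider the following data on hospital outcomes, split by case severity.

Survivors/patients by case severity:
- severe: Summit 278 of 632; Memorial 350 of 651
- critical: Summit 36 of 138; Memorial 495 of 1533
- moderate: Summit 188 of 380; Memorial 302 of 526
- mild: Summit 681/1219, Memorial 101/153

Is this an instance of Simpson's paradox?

Severe: Summit 278/632 = 44.0%, Memorial 350/651 = 53.8% → Memorial
Critical: Summit 36/138 = 26.1%, Memorial 495/1533 = 32.3% → Memorial
Moderate: Summit 188/380 = 49.5%, Memorial 302/526 = 57.4% → Memorial
Mild: Summit 681/1219 = 55.9%, Memorial 101/153 = 66.0% → Memorial
Overall: Summit 1183/2369 = 49.9%, Memorial 1248/2863 = 43.6% → Summit
Memorial wins each case group but Summit wins overall — the comparison reverses. Memorial's patients skew toward critical, which has a lower base rate.

Yes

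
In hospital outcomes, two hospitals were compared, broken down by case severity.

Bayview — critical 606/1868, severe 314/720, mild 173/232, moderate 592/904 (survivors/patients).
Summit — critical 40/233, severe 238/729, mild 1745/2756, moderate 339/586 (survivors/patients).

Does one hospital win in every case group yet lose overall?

Critical: Bayview 606/1868 = 32.4%, Summit 40/233 = 17.2% → Bayview
Severe: Bayview 314/720 = 43.6%, Summit 238/729 = 32.6% → Bayview
Mild: Bayview 173/232 = 74.6%, Summit 1745/2756 = 63.3% → Bayview
Moderate: Bayview 592/904 = 65.5%, Summit 339/586 = 57.8% → Bayview
Overall: Bayview 1685/3724 = 45.2%, Summit 2362/4304 = 54.9% → Summit
Bayview wins each case group but Summit wins overall — the comparison reverses. Bayview's patients skew toward critical, which has a lower base rate.

Yes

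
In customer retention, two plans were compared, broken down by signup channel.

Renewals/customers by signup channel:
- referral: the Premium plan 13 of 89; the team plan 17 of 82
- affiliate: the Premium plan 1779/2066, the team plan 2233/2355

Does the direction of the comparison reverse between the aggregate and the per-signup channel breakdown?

Referral: the Premium plan 13/89 = 14.6%, the team plan 17/82 = 20.7% → the team plan
Affiliate: the Premium plan 1779/2066 = 86.1%, the team plan 2233/2355 = 94.8% → the team plan
Overall: the Premium plan 1792/2155 = 83.2%, the team plan 2250/2437 = 92.3% → the team plan
The team plan wins overall and in every signup group — no reversal.

No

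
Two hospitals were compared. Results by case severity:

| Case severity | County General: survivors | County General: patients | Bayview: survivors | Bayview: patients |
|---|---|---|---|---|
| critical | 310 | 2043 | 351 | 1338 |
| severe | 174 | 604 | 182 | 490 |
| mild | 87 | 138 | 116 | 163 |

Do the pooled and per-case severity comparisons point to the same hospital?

Critical: County General 310/2043 = 15.2%, Bayview 351/1338 = 26.2% → Bayview
Severe: County General 174/604 = 28.8%, Bayview 182/490 = 37.1% → Bayview
Mild: County General 87/138 = 63.0%, Bayview 116/163 = 71.2% → Bayview
Overall: County General 571/2785 = 20.5%, Bayview 649/1991 = 32.6% → Bayview
Bayview wins overall and in every case group — no reversal.

Yes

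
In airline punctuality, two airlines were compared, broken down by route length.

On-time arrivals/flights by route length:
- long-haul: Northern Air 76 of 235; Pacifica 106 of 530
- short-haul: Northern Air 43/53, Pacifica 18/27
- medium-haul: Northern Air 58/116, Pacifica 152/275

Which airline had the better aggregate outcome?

Long-haul: Northern Air 76/235 = 32.3%, Pacifica 106/530 = 20.0% → Northern Air
Short-haul: Northern Air 43/53 = 81.1%, Pacifica 18/27 = 66.7% → Northern Air
Medium-haul: Northern Air 58/116 = 50.0%, Pacifica 152/275 = 55.3% → Pacifica
Overall: Northern Air 177/404 = 43.8%, Pacifica 276/832 = 33.2% → Northern Air
(Neither sweeps every route group, but Northern Air has the higher pooled rate.)

Northern Air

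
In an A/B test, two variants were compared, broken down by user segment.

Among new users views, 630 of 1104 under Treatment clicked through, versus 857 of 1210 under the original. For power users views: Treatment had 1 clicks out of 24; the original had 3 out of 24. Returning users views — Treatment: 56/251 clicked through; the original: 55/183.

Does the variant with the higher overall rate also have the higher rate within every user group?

Yes

New users: Treatment 630/1104 = 57.1%, the original 857/1210 = 70.8% → the original
Power users: Treatment 1/24 = 4.2%, the original 3/24 = 12.5% → the original
Returning users: Treatment 56/251 = 22.3%, the original 55/183 = 30.1% → the original
Overall: Treatment 687/1379 = 49.8%, the original 915/1417 = 64.6% → the original
The original wins overall and in every user group — no reversal.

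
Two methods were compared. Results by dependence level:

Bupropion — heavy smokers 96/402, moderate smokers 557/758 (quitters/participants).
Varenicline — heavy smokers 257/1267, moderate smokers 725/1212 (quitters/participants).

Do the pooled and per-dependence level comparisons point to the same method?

Heavy smokers: bupropion 96/402 = 23.9%, varenicline 257/1267 = 20.3% → bupropion
Moderate smokers: bupropion 557/758 = 73.5%, varenicline 725/1212 = 59.8% → bupropion
Overall: bupropion 653/1160 = 56.3%, varenicline 982/2479 = 39.6% → bupropion
Bupropion wins overall and in every dependence group — no reversal.

Yes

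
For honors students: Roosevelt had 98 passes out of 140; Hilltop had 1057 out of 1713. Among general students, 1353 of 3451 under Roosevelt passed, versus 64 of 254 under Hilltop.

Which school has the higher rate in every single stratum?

Honors: Roosevelt 98/140 = 70.0%, Hilltop 1057/1713 = 61.7% → Roosevelt
General: Roosevelt 1353/3451 = 39.2%, Hilltop 64/254 = 25.2% → Roosevelt
Roosevelt has the higher rate in both groups.

Roosevelt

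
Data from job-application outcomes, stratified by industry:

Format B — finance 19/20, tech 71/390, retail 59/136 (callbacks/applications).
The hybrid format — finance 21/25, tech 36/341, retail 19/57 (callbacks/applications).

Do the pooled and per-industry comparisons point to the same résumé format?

Yes

Finance: Format B 19/20 = 95.0%, the hybrid format 21/25 = 84.0% → Format B
Tech: Format B 71/390 = 18.2%, the hybrid format 36/341 = 10.6% → Format B
Retail: Format B 59/136 = 43.4%, the hybrid format 19/57 = 33.3% → Format B
Overall: Format B 149/546 = 27.3%, the hybrid format 76/423 = 18.0% → Format B
Format B wins overall and in every industry group — no reversal.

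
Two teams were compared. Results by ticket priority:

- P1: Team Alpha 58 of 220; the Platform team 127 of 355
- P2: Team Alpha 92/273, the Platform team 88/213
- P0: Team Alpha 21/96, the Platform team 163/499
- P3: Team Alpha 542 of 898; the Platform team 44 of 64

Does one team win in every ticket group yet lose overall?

P1: Team Alpha 58/220 = 26.4%, the Platform team 127/355 = 35.8% → the Platform team
P2: Team Alpha 92/273 = 33.7%, the Platform team 88/213 = 41.3% → the Platform team
P0: Team Alpha 21/96 = 21.9%, the Platform team 163/499 = 32.7% → the Platform team
P3: Team Alpha 542/898 = 60.4%, the Platform team 44/64 = 68.8% → the Platform team
Overall: Team Alpha 713/1487 = 47.9%, the Platform team 422/1131 = 37.3% → Team Alpha
The Platform team wins each ticket group but Team Alpha wins overall — the comparison reverses. The Platform team's tickets skew toward P0, which has a lower base rate.

Yes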